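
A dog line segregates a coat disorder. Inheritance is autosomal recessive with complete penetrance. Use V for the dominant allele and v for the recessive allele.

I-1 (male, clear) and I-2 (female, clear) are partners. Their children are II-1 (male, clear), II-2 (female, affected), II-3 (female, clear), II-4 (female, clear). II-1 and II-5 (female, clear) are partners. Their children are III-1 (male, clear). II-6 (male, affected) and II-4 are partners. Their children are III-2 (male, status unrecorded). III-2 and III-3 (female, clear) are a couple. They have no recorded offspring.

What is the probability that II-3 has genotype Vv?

I-1 is clear so carries V and passed v to II-2 (vv), so I-1 is Vv.
I-2 is clear so carries V and passed v to II-2 (vv), so I-2 is Vv.
Their cross gives offspring ratios 1/4 VV : 1/2 Vv : 1/4 vv. Conditioning on II-3 being clear, P(Vv) = 1/2 / 3/4 = 2/3.

2/3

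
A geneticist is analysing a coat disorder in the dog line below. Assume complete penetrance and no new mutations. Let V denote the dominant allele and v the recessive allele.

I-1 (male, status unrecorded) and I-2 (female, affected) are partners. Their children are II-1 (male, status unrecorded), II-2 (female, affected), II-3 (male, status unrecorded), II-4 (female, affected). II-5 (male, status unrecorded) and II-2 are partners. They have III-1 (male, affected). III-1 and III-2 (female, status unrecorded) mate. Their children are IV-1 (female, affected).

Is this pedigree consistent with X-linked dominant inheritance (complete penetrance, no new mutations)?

A consistent assignment under X-linked dominant exists: I-1 X^V Y, I-2 X^V X^V, II-1 X^V Y, II-2 X^V X^V, II-3 X^V Y, II-4 X^V X^V, II-5 X^V Y, III-1 X^V Y, III-2 X^V X^V, IV-1 X^V X^V.
In this assignment every recorded phenotype matches its genotype and every non-founder's genotype is obtainable from its parents' genotypes, so the pedigree is consistent.

Yes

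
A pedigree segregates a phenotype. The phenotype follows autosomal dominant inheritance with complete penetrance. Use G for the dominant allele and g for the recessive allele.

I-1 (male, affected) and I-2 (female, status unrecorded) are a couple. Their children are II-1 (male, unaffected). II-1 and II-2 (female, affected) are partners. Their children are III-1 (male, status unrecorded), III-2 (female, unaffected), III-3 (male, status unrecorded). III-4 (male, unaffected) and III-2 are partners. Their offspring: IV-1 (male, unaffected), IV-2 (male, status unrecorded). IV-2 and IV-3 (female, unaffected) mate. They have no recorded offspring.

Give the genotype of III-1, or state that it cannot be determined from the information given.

cannot be determined

III-1's phenotype is unrecorded, and no parent or child forces a single allele at both positions; consistent genotype assignments exist with III-1 as Gg or gg.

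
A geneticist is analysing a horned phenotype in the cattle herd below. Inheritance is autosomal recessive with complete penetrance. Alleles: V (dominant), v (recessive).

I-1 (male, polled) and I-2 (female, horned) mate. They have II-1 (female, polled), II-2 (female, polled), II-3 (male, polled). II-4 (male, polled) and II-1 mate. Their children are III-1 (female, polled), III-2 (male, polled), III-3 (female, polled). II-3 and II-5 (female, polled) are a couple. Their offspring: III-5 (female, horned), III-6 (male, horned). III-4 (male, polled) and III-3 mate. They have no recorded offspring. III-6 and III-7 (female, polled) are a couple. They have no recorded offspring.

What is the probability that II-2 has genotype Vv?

II-2 is polled so carries V and received v from I-2 (vv), so II-2 is Vv, giving P(Vv) = 1.

1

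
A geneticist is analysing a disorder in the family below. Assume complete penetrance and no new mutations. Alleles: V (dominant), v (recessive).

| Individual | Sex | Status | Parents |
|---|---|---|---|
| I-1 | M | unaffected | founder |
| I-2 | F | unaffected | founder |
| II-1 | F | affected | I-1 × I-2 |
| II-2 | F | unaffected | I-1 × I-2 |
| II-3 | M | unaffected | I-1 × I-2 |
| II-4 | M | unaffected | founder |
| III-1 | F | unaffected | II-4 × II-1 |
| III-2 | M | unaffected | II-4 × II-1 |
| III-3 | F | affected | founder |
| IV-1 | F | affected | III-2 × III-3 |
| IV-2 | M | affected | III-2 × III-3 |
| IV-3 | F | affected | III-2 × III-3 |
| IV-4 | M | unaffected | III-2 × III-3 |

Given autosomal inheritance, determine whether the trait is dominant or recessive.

recessive

I-1 and I-2 are both unaffected yet have an affected child II-1. Under dominance, an affected child requires at least one affected parent, so the trait cannot be dominant.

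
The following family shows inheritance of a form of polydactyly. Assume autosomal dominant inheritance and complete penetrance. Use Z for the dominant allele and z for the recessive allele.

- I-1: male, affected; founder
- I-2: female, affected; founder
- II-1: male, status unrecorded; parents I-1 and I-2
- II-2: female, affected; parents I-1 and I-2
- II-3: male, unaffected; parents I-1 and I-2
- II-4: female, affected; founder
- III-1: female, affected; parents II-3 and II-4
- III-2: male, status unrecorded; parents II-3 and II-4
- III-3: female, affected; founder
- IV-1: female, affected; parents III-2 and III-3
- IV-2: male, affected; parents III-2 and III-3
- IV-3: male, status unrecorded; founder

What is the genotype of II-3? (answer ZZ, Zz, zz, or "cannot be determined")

II-3 is unaffected, so II-3 is zz.

zz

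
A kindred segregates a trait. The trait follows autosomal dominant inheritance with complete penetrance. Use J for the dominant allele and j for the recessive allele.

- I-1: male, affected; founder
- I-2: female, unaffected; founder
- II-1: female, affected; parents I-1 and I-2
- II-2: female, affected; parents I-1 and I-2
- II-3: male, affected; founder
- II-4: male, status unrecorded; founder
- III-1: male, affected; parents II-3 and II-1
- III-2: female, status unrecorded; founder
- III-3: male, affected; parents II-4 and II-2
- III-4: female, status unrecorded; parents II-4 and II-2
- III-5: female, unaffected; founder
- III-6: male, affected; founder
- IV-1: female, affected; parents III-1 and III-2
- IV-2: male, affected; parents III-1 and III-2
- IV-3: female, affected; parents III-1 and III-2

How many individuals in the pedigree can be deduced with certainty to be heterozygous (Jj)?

Obligate heterozygotes: II-1 is affected so carries J and received j from I-2 (jj), so II-1 is Jj; II-2 is affected so carries J and received j from I-2 (jj), so II-2 is Jj.
Every other individual is either homozygous by phenotype or has at least one consistent homozygous assignment, so the count is 2.

2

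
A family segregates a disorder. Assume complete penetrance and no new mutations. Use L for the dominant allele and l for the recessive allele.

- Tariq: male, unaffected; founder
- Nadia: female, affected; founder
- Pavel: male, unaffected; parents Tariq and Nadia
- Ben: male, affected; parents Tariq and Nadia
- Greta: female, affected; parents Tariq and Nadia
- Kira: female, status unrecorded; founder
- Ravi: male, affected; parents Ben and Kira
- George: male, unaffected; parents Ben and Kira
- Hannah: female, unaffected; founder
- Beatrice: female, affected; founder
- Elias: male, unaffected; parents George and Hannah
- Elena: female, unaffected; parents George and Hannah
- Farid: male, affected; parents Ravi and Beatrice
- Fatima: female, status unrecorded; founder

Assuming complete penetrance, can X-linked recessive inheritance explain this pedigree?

Under X-linked recessive, Pavel (unaffected, male) cannot arise from Tariq (unaffected) × Nadia (affected).

No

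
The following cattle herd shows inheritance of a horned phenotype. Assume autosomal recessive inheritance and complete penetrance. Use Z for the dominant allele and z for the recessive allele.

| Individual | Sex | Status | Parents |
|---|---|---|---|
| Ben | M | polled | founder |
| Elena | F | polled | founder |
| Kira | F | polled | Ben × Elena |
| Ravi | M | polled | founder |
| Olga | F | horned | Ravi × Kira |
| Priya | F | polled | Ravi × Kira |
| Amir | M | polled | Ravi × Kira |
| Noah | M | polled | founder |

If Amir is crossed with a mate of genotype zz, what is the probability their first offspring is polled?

2/3

Ravi is polled so carries Z and passed z to Olga (zz), so Ravi is Zz.
Kira is polled so carries Z and passed z to Olga (zz), so Kira is Zz.
Amir is a polled offspring of Ravi (Zz) × Kira (Zz), whose cross gives 1/4 ZZ : 1/2 Zz : 1/4 zz; conditioning on being polled, Amir is ZZ with probability 1/3, Zz with probability 2/3.
Summing over parental genotype combinations, P(offspring is polled) = 1/3·1 + 2/3·1/2 = 2/3.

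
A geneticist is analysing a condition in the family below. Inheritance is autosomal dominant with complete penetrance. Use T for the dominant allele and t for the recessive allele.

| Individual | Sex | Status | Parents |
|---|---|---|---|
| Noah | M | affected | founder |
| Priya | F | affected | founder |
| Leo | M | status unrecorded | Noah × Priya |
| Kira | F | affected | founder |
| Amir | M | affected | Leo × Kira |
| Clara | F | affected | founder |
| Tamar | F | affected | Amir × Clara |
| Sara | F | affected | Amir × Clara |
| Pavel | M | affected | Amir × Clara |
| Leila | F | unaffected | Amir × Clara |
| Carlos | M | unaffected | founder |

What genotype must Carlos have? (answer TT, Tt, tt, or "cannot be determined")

Carlos is unaffected, so Carlos is tt.

tt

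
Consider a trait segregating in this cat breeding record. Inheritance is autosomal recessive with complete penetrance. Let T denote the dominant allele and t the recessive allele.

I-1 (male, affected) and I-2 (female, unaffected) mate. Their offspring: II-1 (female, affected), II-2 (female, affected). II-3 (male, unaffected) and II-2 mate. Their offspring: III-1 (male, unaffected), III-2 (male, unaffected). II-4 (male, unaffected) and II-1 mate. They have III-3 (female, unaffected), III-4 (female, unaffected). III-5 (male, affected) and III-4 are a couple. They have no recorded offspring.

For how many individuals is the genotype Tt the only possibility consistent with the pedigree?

5

Obligate heterozygotes: I-2 is unaffected so carries T and passed t to II-1 (tt), so I-2 is Tt; III-1 is unaffected so carries T and received t from II-2 (tt), so III-1 is Tt; III-2 is unaffected so carries T and received t from II-2 (tt), so III-2 is Tt; III-3 is unaffected so carries T and received t from II-1 (tt), so III-3 is Tt; III-4 is unaffected so carries T and received t from II-1 (tt), so III-4 is Tt.
Every other individual is either homozygous by phenotype or has at least one consistent homozygous assignment, so the count is 5.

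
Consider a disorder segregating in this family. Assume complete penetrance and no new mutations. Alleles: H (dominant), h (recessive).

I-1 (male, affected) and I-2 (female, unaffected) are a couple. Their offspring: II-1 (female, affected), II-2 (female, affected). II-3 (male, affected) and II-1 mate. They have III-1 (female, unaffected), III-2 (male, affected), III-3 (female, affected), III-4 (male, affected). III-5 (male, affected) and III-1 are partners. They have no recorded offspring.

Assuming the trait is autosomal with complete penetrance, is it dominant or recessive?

II-3 and II-1 are both affected yet have an unaffected child III-1. Under a recessive model two affected parents are homozygous and every child would be affected, so the trait cannot be recessive.

dominant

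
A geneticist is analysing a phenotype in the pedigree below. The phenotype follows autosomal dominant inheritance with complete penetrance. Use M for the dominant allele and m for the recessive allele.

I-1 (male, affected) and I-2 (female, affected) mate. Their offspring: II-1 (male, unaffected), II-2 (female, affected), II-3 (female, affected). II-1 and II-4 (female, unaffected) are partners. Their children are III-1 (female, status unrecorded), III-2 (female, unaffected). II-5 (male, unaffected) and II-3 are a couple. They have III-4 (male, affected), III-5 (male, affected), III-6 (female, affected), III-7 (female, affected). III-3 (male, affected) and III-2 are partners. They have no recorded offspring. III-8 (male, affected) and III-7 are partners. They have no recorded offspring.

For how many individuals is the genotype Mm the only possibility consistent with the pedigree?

Obligate heterozygotes: I-1 is affected so carries M and passed m to II-1 (mm), so I-1 is Mm; I-2 is affected so carries M and passed m to II-1 (mm), so I-2 is Mm; III-4 is affected so carries M and received m from II-5 (mm), so III-4 is Mm; III-5 is affected so carries M and received m from II-5 (mm), so III-5 is Mm; III-6 is affected so carries M and received m from II-5 (mm), so III-6 is Mm; III-7 is affected so carries M and received m from II-5 (mm), so III-7 is Mm.
Every other individual is either homozygous by phenotype or has at least one consistent homozygous assignment, so the count is 6.

6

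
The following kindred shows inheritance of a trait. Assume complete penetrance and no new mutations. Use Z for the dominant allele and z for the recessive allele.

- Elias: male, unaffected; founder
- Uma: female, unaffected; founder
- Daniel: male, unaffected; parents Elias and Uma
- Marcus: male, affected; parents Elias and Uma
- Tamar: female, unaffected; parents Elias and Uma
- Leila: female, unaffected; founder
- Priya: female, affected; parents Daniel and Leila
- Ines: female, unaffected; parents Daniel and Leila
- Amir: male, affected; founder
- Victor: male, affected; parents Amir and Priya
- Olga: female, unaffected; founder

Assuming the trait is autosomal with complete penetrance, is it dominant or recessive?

Elias and Uma are both unaffected yet have an affected child Marcus. Under dominance, an affected child requires at least one affected parent, so the trait cannot be dominant.

recessive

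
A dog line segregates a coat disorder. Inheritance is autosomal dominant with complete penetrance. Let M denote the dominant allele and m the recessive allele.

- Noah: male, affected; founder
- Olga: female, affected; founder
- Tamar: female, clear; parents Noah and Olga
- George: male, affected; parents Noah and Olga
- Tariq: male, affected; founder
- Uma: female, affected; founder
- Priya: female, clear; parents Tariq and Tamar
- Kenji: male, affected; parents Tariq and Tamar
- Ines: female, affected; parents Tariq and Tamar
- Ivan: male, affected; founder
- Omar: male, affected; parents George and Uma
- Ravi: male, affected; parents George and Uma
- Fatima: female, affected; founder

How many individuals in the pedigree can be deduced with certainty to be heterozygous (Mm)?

5

Obligate heterozygotes: Noah is affected so carries M and passed m to Tamar (mm), so Noah is Mm; Olga is affected so carries M and passed m to Tamar (mm), so Olga is Mm; Tariq is affected so carries M and passed m to Priya (mm), so Tariq is Mm; Kenji is affected so carries M and received m from Tamar (mm), so Kenji is Mm; Ines is affected so carries M and received m from Tamar (mm), so Ines is Mm.
Every other individual is either homozygous by phenotype or has at least one consistent homozygous assignment, so the count is 5.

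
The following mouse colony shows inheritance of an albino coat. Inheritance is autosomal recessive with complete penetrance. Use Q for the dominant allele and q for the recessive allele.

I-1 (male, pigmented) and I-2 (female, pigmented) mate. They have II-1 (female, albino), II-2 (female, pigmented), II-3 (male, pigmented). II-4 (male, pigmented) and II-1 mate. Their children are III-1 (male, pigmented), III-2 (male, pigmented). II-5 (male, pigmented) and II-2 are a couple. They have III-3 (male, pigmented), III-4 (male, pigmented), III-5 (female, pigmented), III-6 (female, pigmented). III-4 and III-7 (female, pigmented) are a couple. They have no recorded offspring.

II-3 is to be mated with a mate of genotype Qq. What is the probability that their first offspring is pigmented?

5/6

I-1 is pigmented so carries Q and passed q to II-1 (qq), so I-1 is Qq.
I-2 is pigmented so carries Q and passed q to II-1 (qq), so I-2 is Qq.
II-3 is a pigmented offspring of I-1 (Qq) × I-2 (Qq), whose cross gives 1/4 QQ : 1/2 Qq : 1/4 qq; conditioning on being pigmented, II-3 is QQ with probability 1/3, Qq with probability 2/3.
Summing over parental genotype combinations, P(offspring is pigmented) = 1/3·1 + 2/3·3/4 = 5/6.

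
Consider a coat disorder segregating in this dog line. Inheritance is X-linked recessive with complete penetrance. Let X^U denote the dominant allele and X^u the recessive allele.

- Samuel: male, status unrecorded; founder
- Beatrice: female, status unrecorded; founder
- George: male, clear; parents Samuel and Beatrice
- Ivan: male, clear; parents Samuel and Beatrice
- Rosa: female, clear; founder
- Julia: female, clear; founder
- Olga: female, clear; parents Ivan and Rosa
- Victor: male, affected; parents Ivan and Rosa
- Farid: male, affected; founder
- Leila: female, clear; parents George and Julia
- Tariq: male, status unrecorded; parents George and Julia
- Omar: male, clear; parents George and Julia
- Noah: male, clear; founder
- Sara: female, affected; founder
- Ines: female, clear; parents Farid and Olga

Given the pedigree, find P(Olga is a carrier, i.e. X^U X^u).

1/3

Ivan is clear, so Ivan is X^U Y.
Rosa is clear so carries U and passed u to Victor (X^u Y), so Rosa is X^U X^u.
Their cross gives offspring ratios 1/2 X^U X^U : 1/2 X^U X^u. Conditioning on Olga being clear, P(X^U X^u) = 1/2 / 1 = 1/2 before taking Olga's own offspring into account.
Farid is affected, so Farid is X^u Y.
Now use Olga's offspring. Probability of each recorded status — clear daughter Ines: 1/2 if Olga is X^U X^u, 1 if X^U X^U.
Bayes: P(X^U X^u) = 1/2·1/2 / (1/2·1/2 + 1/2·1) = 1/3.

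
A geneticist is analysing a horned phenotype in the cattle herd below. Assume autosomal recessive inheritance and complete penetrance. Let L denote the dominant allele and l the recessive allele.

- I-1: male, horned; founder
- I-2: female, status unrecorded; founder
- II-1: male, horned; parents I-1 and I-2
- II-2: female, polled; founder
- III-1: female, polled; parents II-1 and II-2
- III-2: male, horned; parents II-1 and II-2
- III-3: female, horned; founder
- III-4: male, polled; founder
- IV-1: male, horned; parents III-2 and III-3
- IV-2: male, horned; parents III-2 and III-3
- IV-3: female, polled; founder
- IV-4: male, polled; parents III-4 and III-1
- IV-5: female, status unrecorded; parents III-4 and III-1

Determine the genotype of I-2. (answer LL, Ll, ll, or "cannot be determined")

cannot be determined

I-2's phenotype is unrecorded, and no parent or child forces a single allele at both positions; consistent genotype assignments exist with I-2 as Ll or ll.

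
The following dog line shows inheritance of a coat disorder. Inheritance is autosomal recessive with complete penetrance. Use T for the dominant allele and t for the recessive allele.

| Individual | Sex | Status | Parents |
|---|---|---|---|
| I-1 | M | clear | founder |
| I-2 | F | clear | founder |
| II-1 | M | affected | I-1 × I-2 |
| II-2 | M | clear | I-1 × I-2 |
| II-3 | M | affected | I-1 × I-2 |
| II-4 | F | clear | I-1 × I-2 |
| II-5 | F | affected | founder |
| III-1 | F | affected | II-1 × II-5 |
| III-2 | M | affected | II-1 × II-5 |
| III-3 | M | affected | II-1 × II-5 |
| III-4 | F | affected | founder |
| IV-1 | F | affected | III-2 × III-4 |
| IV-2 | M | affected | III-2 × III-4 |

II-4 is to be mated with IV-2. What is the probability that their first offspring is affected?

1/3

I-1 is clear so carries T and passed t to II-1 (tt), so I-1 is Tt.
I-2 is clear so carries T and passed t to II-1 (tt), so I-2 is Tt.
II-4 is a clear offspring of I-1 (Tt) × I-2 (Tt), whose cross gives 1/4 TT : 1/2 Tt : 1/4 tt; conditioning on being clear, II-4 is TT with probability 1/3, Tt with probability 2/3.
IV-2 is affected, so IV-2 is tt.
Summing over parental genotype combinations, P(offspring is affected) = 2/3·1/2 = 1/3.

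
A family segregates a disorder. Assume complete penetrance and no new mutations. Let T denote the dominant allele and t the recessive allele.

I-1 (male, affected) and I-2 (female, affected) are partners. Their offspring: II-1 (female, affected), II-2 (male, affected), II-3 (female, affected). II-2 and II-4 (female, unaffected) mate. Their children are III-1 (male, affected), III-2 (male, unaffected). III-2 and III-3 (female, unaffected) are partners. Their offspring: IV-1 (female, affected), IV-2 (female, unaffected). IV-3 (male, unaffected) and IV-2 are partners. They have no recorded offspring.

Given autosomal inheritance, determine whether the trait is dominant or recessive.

recessive

III-2 and III-3 are both unaffected yet have an affected child IV-1. Under dominance, an affected child requires at least one affected parent, so the trait cannot be dominant.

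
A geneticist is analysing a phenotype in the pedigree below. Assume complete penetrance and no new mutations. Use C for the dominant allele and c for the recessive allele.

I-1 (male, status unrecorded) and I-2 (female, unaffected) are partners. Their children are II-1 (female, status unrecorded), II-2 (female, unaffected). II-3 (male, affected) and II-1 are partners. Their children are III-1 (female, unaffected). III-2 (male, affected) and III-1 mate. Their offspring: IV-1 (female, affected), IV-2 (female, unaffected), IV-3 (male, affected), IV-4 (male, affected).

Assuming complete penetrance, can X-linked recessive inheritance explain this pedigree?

A consistent assignment under X-linked recessive exists: I-1 X^C Y, I-2 X^C X^C, II-1 X^C X^C, II-2 X^C X^C, II-3 X^c Y, III-1 X^C X^c, III-2 X^c Y, IV-1 X^c X^c, IV-2 X^C X^c, IV-3 X^c Y, IV-4 X^c Y.
In this assignment every recorded phenotype matches its genotype and every non-founder's genotype is obtainable from its parents' genotypes, so the pedigree is consistent.

Yes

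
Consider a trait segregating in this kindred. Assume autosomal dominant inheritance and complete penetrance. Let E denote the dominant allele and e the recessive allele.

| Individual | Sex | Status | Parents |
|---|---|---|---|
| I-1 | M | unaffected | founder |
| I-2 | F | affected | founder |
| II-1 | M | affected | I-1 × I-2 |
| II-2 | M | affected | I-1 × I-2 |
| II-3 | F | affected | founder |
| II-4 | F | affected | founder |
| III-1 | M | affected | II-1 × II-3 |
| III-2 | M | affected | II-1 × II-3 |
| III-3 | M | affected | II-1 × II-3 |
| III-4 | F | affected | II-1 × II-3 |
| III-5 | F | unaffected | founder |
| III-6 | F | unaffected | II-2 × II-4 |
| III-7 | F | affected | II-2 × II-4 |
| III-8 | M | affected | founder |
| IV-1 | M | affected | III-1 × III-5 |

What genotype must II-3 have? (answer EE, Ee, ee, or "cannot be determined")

II-3's phenotype allows EE or Ee, and no parent or child forces a single allele at both positions; consistent genotype assignments exist with II-3 as EE or Ee.

cannot be determined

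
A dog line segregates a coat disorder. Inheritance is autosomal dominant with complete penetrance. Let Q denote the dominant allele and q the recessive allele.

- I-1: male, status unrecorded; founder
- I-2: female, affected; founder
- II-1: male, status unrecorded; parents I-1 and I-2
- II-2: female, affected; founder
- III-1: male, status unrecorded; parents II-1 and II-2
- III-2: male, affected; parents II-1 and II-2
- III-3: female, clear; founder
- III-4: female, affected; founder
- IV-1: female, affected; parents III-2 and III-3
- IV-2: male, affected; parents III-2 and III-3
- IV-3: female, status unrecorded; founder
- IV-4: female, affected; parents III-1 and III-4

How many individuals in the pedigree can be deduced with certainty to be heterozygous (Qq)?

2

Obligate heterozygotes: IV-1 is affected so carries Q and received q from III-3 (qq), so IV-1 is Qq; IV-2 is affected so carries Q and received q from III-3 (qq), so IV-2 is Qq.
Every other individual is either homozygous by phenotype or has at least one consistent homozygous assignment, so the count is 2.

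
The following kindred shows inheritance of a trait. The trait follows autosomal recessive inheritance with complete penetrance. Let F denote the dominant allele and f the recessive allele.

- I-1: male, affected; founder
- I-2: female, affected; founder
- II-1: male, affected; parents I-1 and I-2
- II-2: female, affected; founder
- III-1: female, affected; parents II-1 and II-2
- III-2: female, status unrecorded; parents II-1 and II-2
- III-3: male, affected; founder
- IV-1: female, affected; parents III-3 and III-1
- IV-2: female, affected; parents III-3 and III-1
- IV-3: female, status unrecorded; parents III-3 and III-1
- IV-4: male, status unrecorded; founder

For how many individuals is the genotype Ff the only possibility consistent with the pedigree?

0

No individual's genotype is forced to Ff by the pedigree, so the count is 0.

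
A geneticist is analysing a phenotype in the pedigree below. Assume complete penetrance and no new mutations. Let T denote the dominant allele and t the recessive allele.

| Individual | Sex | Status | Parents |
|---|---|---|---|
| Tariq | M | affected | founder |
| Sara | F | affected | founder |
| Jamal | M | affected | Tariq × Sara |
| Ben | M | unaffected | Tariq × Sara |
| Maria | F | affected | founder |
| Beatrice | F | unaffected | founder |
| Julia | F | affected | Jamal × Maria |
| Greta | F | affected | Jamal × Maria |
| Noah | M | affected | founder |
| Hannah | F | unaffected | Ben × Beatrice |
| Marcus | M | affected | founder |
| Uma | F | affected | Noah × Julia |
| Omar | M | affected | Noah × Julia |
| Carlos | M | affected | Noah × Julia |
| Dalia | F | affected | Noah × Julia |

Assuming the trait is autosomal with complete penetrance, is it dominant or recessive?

Tariq and Sara are both affected yet have an unaffected child Ben. Under a recessive model two affected parents are homozygous and every child would be affected, so the trait cannot be recessive.

dominant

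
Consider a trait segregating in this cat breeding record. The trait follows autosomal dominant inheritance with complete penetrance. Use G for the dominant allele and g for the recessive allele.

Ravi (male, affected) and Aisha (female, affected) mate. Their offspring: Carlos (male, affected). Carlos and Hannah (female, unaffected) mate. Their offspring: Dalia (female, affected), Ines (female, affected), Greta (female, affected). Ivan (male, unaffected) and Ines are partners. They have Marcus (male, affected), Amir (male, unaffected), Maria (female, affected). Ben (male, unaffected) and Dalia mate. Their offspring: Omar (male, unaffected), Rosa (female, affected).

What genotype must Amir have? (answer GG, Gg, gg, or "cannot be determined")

Amir is unaffected, so Amir is gg.

gg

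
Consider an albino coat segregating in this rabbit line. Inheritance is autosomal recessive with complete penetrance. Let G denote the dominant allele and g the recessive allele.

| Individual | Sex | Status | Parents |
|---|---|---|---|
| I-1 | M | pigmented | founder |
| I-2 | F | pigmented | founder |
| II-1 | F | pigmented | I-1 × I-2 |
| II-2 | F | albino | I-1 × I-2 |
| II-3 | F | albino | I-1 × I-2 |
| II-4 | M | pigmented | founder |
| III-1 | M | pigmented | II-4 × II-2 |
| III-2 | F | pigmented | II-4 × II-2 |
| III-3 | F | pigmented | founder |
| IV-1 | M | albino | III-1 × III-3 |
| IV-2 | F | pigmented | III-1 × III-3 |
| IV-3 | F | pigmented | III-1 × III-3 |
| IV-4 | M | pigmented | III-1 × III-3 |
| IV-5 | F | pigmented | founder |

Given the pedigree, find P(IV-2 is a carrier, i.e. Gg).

2/3

III-1 is pigmented so carries G and received g from II-2 (gg), so III-1 is Gg.
III-3 is pigmented so carries G and passed g to IV-1 (gg), so III-3 is Gg.
Their cross gives offspring ratios 1/4 GG : 1/2 Gg : 1/4 gg. Conditioning on IV-2 being pigmented, P(Gg) = 1/2 / 3/4 = 2/3.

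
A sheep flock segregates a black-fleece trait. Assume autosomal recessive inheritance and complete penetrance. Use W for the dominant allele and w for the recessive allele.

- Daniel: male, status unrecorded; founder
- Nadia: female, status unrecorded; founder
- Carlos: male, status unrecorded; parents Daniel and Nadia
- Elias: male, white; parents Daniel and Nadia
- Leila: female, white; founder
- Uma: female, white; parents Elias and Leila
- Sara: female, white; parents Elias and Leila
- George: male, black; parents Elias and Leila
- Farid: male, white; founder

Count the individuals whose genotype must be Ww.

Obligate heterozygotes: Elias is white so carries W and passed w to George (ww), so Elias is Ww; Leila is white so carries W and passed w to George (ww), so Leila is Ww.
Every other individual is either homozygous by phenotype or has at least one consistent homozygous assignment, so the count is 2.

2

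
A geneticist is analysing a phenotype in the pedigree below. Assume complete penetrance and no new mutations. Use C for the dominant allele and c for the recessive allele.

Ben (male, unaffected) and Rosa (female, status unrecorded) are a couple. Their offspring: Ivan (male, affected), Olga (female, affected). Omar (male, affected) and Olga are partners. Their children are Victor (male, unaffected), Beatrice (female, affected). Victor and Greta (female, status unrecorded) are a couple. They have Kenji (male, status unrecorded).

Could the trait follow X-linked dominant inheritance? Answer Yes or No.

Yes

A consistent assignment under X-linked dominant exists: Ben X^c Y, Rosa X^C X^C, Ivan X^C Y, Olga X^C X^c, Omar X^C Y, Victor X^c Y, Beatrice X^C X^C, Greta X^C X^C, Kenji X^C Y.
In this assignment every recorded phenotype matches its genotype and every non-founder's genotype is obtainable from its parents' genotypes, so the pedigree is consistent.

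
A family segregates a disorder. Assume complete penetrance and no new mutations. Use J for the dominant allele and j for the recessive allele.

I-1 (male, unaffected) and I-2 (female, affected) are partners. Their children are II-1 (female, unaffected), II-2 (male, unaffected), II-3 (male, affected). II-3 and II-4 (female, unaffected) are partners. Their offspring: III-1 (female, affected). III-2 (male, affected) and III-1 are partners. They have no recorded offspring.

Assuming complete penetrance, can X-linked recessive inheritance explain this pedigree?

No

Under X-linked recessive, II-2 (unaffected, male) cannot arise from I-1 (unaffected) × I-2 (affected).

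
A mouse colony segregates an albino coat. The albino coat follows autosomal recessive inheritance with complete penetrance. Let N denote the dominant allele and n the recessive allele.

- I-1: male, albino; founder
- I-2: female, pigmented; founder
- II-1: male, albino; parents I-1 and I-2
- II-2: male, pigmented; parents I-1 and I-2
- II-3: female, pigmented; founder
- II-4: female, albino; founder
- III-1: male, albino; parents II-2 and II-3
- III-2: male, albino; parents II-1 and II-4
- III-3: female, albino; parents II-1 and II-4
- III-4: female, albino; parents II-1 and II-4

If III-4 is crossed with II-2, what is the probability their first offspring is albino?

1/2

III-4 is albino, so III-4 is nn.
II-2 is pigmented so carries N and received n from I-1 (nn), so II-2 is Nn.
The cross gives 1/2 Nn : 1/2 nn, so P(offspring is albino) = 1/2.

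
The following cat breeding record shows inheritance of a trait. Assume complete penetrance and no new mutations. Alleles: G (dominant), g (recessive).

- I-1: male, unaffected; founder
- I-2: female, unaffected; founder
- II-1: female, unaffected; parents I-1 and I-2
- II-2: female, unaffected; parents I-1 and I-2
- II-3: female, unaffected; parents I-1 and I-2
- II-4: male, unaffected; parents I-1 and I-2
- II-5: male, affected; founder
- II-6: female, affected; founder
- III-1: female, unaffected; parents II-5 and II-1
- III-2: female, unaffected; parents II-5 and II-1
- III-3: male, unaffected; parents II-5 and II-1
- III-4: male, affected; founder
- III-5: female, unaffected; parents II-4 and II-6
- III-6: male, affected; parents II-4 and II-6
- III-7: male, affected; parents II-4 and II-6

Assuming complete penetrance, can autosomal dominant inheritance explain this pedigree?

A consistent assignment under autosomal dominant exists: I-1 gg, I-2 gg, II-1 gg, II-2 gg, II-3 gg, II-4 gg, II-5 Gg, II-6 Gg, III-1 gg, III-2 gg, III-3 gg, III-4 GG, III-5 gg, III-6 Gg, III-7 Gg.
In this assignment every recorded phenotype matches its genotype and every non-founder's genotype is obtainable from its parents' genotypes, so the pedigree is consistent.

Yes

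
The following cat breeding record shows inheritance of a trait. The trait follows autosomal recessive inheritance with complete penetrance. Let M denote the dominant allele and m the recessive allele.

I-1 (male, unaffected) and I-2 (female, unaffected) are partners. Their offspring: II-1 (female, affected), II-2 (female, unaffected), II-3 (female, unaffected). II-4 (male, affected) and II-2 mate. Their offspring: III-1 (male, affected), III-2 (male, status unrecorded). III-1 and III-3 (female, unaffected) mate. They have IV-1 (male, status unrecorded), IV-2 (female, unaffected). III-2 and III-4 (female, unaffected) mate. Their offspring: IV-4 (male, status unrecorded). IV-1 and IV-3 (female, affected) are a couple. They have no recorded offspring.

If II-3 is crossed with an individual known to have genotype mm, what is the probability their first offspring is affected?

1/3

I-1 is unaffected so carries M and passed m to II-1 (mm), so I-1 is Mm.
I-2 is unaffected so carries M and passed m to II-1 (mm), so I-2 is Mm.
II-3 is an unaffected offspring of I-1 (Mm) × I-2 (Mm), whose cross gives 1/4 MM : 1/2 Mm : 1/4 mm; conditioning on being unaffected, II-3 is MM with probability 1/3, Mm with probability 2/3.
Summing over parental genotype combinations, P(offspring is affected) = 2/3·1/2 = 1/3.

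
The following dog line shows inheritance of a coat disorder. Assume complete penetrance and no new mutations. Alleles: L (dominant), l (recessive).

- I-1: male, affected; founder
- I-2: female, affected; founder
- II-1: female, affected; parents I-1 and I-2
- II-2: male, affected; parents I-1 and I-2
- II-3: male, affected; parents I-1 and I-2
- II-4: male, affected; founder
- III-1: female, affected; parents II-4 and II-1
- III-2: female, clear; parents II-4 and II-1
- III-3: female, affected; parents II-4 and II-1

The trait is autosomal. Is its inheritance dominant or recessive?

II-4 and II-1 are both affected yet have a clear child III-2. Under a recessive model two affected parents are homozygous and every child would be affected, so the trait cannot be recessive.

dominant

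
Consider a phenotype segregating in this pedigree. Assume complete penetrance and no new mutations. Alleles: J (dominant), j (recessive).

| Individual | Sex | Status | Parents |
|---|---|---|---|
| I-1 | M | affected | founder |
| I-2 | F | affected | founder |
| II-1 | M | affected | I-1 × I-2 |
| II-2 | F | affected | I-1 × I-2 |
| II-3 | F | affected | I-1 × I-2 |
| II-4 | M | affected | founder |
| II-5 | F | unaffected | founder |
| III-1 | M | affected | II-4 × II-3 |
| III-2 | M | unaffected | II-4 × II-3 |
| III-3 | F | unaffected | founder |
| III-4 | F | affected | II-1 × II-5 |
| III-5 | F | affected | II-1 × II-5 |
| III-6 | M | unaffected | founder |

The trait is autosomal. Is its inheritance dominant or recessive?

dominant

II-4 and II-3 are both affected yet have an unaffected child III-2. Under a recessive model two affected parents are homozygous and every child would be affected, so the trait cannot be recessive.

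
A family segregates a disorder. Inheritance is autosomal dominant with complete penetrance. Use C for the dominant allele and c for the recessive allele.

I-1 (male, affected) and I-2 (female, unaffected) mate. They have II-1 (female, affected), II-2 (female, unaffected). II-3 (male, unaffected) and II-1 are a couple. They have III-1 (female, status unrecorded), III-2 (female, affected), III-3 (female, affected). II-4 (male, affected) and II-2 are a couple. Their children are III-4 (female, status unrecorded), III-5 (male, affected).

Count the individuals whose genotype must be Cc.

Obligate heterozygotes: I-1 is affected so carries C and passed c to II-2 (cc), so I-1 is Cc; II-1 is affected so carries C and received c from I-2 (cc), so II-1 is Cc; III-2 is affected so carries C and received c from II-3 (cc), so III-2 is Cc; III-3 is affected so carries C and received c from II-3 (cc), so III-3 is Cc; III-5 is affected so carries C and received c from II-2 (cc), so III-5 is Cc.
Every other individual is either homozygous by phenotype or has at least one consistent homozygous assignment, so the count is 5.

5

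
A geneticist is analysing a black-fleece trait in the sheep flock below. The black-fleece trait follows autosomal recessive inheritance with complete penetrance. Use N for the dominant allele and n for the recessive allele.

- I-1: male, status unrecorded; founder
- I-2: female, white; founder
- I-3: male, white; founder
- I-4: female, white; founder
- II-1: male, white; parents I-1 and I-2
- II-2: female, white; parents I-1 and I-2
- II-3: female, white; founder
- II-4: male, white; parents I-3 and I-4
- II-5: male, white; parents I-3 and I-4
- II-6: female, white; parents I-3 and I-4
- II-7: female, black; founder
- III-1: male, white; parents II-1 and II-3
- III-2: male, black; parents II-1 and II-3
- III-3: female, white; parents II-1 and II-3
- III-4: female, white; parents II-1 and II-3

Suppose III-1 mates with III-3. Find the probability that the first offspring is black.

II-1 is white so carries N and passed n to III-2 (nn), so II-1 is Nn.
II-3 is white so carries N and passed n to III-2 (nn), so II-3 is Nn.
III-1 is a white offspring of II-1 (Nn) × II-3 (Nn), whose cross gives 1/4 NN : 1/2 Nn : 1/4 nn; conditioning on being white, III-1 is NN with probability 1/3, Nn with probability 2/3.
III-3 is a white offspring of II-1 (Nn) × II-3 (Nn), whose cross gives 1/4 NN : 1/2 Nn : 1/4 nn; conditioning on being white, III-3 is NN with probability 1/3, Nn with probability 2/3.
Summing over parental genotype combinations, P(offspring is black) = 4/9·1/4 = 1/9.

1/9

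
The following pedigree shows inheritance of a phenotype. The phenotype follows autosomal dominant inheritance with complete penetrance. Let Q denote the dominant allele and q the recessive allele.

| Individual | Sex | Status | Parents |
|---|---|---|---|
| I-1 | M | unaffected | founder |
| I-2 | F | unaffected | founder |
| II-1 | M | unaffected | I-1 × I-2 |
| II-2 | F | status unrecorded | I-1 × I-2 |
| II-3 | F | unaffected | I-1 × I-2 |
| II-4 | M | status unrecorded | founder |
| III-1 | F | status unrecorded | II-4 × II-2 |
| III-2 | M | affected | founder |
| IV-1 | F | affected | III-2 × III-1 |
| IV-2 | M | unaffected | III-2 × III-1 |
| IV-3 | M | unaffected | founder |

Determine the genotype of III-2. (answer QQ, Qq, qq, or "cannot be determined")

From phenotype alone, III-2 is QQ or Qq.
III-2 is affected so carries Q and passed q to IV-2 (qq), so III-2 is Qq.

Qq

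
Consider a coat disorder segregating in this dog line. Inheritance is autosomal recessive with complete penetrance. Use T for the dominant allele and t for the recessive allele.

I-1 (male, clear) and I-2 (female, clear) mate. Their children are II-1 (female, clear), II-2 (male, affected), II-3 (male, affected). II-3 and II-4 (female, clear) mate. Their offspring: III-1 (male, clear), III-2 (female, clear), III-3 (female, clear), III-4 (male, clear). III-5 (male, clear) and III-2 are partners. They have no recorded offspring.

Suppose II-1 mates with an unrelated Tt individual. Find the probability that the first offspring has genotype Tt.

I-1 is clear so carries T and passed t to II-2 (tt), so I-1 is Tt.
I-2 is clear so carries T and passed t to II-2 (tt), so I-2 is Tt.
II-1 is a clear offspring of I-1 (Tt) × I-2 (Tt), whose cross gives 1/4 TT : 1/2 Tt : 1/4 tt; conditioning on being clear, II-1 is TT with probability 1/3, Tt with probability 2/3.
Summing over parental genotype combinations, P(offspring has genotype Tt) = 1/3·1/2 + 2/3·1/2 = 1/2.

1/2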